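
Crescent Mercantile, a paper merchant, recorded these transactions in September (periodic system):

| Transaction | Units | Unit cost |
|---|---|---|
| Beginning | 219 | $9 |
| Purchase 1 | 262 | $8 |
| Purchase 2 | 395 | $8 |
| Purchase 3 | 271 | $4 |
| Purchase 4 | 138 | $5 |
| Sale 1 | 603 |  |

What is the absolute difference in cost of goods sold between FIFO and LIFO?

$1,717

FIFO COGS: 219 @ $9 + 262 @ $8 + 122 @ $8 = $5,043
LIFO COGS: 138 @ $5 + 271 @ $4 + 194 @ $8 = $3,326
Difference = |$5,043 − $3,326| = $1,717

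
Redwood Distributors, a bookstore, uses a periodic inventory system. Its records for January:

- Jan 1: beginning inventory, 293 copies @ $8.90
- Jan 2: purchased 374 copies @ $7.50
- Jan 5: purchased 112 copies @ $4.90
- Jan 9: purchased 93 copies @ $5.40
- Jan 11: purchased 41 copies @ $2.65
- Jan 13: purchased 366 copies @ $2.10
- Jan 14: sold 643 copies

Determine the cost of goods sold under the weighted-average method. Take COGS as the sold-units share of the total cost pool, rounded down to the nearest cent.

Jan 14, sell 643: 643/1279 × $7,340.95 → $3,690.56
Ending inventory (cost pool remaining) = $3,650.39

COGS = $3,690.56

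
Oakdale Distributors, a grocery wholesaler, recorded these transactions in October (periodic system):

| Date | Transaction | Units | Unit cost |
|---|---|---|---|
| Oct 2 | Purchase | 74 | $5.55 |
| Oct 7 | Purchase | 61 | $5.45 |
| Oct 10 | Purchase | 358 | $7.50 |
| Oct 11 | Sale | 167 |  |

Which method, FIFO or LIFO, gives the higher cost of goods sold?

LIFO

FIFO COGS: 74 @ $5.55 + 61 @ $5.45 + 32 @ $7.50 = $983.15
LIFO COGS: 167 @ $7.50 = $1,252.50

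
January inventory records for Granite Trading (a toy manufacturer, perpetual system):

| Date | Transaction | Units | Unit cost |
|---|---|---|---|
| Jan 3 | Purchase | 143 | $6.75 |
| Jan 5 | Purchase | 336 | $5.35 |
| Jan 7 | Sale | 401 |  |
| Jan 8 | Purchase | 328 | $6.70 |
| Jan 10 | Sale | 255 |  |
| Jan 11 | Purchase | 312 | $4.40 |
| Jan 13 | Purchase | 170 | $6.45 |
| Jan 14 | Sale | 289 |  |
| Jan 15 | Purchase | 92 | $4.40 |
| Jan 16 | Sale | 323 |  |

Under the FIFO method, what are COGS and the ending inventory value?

COGS = $7,294.30; ending inventory = $540.25

Jan 7, 401 sold [FIFO — oldest first]: 143 @ $6.75 + 258 @ $5.35 = $2,345.55
Jan 10, 255 sold [FIFO — oldest first]: 78 @ $5.35 + 177 @ $6.70 = $1,603.20
Jan 14, 289 sold [FIFO — oldest first]: 151 @ $6.70 + 138 @ $4.40 = $1,618.90
Jan 16, 323 sold [FIFO — oldest first]: 174 @ $4.40 + 149 @ $6.45 = $1,726.65
Total COGS = $2,345.55 + $1,603.20 + $1,618.90 + $1,726.65 = $7,294.30
Ending inventory: 21 @ $6.45 + 92 @ $4.40 = $540.25
Check: goods available $7,834.55 = COGS $7,294.30 + ending $540.25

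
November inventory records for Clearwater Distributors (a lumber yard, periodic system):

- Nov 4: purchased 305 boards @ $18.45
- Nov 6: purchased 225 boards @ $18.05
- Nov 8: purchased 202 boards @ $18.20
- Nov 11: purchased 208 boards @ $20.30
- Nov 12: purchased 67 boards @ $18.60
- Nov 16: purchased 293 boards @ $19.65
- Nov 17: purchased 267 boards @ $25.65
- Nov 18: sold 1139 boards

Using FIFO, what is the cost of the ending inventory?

Nov 18, 1139 sold [FIFO — oldest first]: 305 @ $18.45 + 225 @ $18.05 + 202 @ $18.20 + 208 @ $20.30 + 67 @ $18.60 + 132 @ $19.65 = $21,427.30
Ending inventory: 161 @ $19.65 + 267 @ $25.65 = $10,012.20
Check: goods available $31,439.50 = COGS $21,427.30 + ending $10,012.20

Ending inventory = $10,012.20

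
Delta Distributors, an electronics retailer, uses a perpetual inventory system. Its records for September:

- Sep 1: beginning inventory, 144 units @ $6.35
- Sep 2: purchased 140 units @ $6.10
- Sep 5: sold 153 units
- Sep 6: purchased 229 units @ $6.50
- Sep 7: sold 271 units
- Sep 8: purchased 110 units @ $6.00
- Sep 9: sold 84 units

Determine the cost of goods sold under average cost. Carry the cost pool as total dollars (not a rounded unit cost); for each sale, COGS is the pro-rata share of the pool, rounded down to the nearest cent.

COGS = $3,206.29

After Sep 1: 144 on hand, pool $914.40 (≈ $6.3500 each)
After Sep 2: 284 on hand, pool $1,768.40 (≈ $6.2268 each)
Sep 5, sell 153: 153/284 × $1,768.40 → $952.69
After Sep 6: 360 on hand, pool $2,304.21 (≈ $6.4006 each)
Sep 7, sell 271: 271/360 × $2,304.21 → $1,734.55
After Sep 8: 199 on hand, pool $1,229.66 (≈ $6.1792 each)
Sep 9, sell 84: 84/199 × $1,229.66 → $519.05
Total COGS = $952.69 + $1,734.55 + $519.05 = $3,206.29
Ending inventory (cost pool remaining) = $710.61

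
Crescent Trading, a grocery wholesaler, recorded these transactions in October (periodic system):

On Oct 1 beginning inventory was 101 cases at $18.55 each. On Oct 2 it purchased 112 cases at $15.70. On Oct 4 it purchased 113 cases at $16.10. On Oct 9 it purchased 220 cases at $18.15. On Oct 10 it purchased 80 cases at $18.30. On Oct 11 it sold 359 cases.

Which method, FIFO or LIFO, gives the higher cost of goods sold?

FIFO COGS: 101 @ $18.55 + 112 @ $15.70 + 113 @ $16.10 + 33 @ $18.15 = $6,050.20
LIFO COGS: 80 @ $18.30 + 220 @ $18.15 + 59 @ $16.10 = $6,406.90

LIFO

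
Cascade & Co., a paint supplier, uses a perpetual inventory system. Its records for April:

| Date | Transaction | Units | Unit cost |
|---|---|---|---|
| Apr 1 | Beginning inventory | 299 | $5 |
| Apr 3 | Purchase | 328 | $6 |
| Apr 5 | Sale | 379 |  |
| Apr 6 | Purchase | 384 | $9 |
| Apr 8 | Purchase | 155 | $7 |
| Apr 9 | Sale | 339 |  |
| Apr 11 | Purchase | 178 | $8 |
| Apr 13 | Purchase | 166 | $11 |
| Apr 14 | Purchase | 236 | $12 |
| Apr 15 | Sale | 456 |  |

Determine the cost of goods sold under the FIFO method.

Apr 5, 379 sold [FIFO — oldest first]: 299 @ $5 + 80 @ $6 = $1,975
Apr 9, 339 sold [FIFO — oldest first]: 248 @ $6 + 91 @ $9 = $2,307
Apr 15, 456 sold [FIFO — oldest first]: 293 @ $9 + 155 @ $7 + 8 @ $8 = $3,786
Total COGS = $1,975 + $2,307 + $3,786 = $8,068
Ending inventory: 170 @ $8 + 166 @ $11 + 236 @ $12 = $6,018
Check: goods available $14,086 = COGS $8,068 + ending $6,018

COGS = $8,068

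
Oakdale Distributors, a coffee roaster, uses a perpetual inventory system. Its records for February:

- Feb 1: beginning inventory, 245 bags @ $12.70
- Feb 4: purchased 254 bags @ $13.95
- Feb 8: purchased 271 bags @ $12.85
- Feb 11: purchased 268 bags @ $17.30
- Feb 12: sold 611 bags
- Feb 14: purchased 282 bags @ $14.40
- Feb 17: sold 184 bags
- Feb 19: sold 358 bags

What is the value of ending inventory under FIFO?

Ending inventory = $2,404.80

Feb 12, 611 sold [FIFO — oldest first]: 245 @ $12.70 + 254 @ $13.95 + 112 @ $12.85 = $8,094.00
Feb 17, 184 sold [FIFO — oldest first]: 159 @ $12.85 + 25 @ $17.30 = $2,475.65
Feb 19, 358 sold [FIFO — oldest first]: 243 @ $17.30 + 115 @ $14.40 = $5,859.90
Total COGS = $8,094.00 + $2,475.65 + $5,859.90 = $16,429.55
Ending inventory: 167 @ $14.40 = $2,404.80
Check: goods available $18,834.35 = COGS $16,429.55 + ending $2,404.80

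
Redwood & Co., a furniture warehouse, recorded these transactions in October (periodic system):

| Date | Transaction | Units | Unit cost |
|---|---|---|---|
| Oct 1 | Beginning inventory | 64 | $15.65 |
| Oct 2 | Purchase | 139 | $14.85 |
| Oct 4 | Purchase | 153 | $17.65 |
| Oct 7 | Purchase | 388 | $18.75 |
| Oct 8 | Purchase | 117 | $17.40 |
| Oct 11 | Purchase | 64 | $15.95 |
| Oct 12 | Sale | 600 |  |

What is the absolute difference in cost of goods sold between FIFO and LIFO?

$537.55

FIFO COGS: 64 @ $15.65 + 139 @ $14.85 + 153 @ $17.65 + 244 @ $18.75 = $10,341.20
LIFO COGS: 64 @ $15.95 + 117 @ $17.40 + 388 @ $18.75 + 31 @ $17.65 = $10,878.75
Difference = |$10,341.20 − $10,878.75| = $537.55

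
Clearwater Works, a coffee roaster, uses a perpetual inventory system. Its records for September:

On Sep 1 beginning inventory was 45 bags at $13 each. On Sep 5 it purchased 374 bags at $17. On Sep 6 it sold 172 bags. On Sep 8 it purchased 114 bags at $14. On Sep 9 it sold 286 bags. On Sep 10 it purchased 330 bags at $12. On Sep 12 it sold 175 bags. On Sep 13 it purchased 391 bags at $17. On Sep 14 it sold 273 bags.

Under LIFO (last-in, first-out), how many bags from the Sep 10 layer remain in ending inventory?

155

Sep 6, 172 sold [LIFO — newest first]: 172 @ $17 = $2,924
Sep 9, 286 sold [LIFO — newest first]: 114 @ $14 + 172 @ $17 = $4,520
Sep 12, 175 sold [LIFO — newest first]: 175 @ $12 = $2,100
Sep 14, 273 sold [LIFO — newest first]: 273 @ $17 = $4,641
Total COGS = $2,924 + $4,520 + $2,100 + $4,641 = $14,185
Ending inventory: 45 @ $13 + 30 @ $17 + 155 @ $12 + 118 @ $17 = $4,961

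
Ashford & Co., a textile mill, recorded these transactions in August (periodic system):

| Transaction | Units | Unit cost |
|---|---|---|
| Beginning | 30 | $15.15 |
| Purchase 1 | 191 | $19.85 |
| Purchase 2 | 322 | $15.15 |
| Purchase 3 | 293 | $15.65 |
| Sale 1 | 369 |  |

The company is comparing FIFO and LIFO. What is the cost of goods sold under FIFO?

COGS = $6,488.05

FIFO COGS: 30 @ $15.15 + 191 @ $19.85 + 148 @ $15.15 = $6,488.05
LIFO COGS: 293 @ $15.65 + 76 @ $15.15 = $5,736.85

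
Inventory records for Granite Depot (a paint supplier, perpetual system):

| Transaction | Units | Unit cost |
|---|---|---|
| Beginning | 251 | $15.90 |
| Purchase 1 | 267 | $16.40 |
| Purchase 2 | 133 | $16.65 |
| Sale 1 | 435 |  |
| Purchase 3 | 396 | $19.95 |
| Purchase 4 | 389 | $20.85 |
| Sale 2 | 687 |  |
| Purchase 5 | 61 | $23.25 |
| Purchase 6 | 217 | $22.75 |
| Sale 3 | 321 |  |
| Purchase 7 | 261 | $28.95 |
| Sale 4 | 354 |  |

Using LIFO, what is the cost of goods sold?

Sale 1 (435) [LIFO — newest first]: 133 @ $16.65 + 267 @ $16.40 + 35 @ $15.90 = $7,149.75
Sale 2 (687) [LIFO — newest first]: 389 @ $20.85 + 298 @ $19.95 = $14,055.75
Sale 3 (321) [LIFO — newest first]: 217 @ $22.75 + 61 @ $23.25 + 43 @ $19.95 = $7,212.85
Sale 4 (354) [LIFO — newest first]: 261 @ $28.95 + 55 @ $19.95 + 38 @ $15.90 = $9,257.40
Total COGS = $7,149.75 + $14,055.75 + $7,212.85 + $9,257.40 = $37,675.75
Ending inventory: 178 @ $15.90 = $2,830.20

COGS = $37,675.75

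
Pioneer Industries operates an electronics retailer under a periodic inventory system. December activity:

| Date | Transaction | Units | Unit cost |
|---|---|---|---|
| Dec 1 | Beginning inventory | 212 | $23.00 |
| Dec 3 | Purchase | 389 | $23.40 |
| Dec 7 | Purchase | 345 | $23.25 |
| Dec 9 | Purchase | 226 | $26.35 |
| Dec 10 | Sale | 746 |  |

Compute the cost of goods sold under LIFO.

COGS = $18,071.35

Dec 10, 746 sold [LIFO — newest first]: 226 @ $26.35 + 345 @ $23.25 + 175 @ $23.40 = $18,071.35
Ending inventory: 212 @ $23.00 + 214 @ $23.40 = $9,883.60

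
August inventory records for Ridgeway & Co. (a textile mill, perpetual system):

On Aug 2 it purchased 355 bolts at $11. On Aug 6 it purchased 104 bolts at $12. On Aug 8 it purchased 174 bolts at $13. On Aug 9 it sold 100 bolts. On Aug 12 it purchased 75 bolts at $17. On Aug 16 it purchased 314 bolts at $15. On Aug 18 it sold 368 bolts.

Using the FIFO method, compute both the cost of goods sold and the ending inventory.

Aug 9, 100 sold [FIFO — oldest first]: 100 @ $11 = $1,100
Aug 18, 368 sold [FIFO — oldest first]: 255 @ $11 + 104 @ $12 + 9 @ $13 = $4,170
Total COGS = $1,100 + $4,170 = $5,270
Ending inventory: 165 @ $13 + 75 @ $17 + 314 @ $15 = $8,130
Check: goods available $13,400 = COGS $5,270 + ending $8,130

COGS = $5,270; ending inventory = $8,130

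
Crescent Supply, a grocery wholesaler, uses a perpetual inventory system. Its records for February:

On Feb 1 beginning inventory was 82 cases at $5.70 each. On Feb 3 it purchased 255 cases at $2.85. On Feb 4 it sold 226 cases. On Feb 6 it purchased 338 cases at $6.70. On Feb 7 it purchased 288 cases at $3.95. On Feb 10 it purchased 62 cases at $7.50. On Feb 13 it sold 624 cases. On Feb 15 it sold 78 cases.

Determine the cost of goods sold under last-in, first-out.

Feb 4, 226 sold [LIFO — newest first]: 226 @ $2.85 = $644.10
Feb 13, 624 sold [LIFO — newest first]: 62 @ $7.50 + 288 @ $3.95 + 274 @ $6.70 = $3,438.40
Feb 15, 78 sold [LIFO — newest first]: 64 @ $6.70 + 14 @ $2.85 = $468.70
Total COGS = $644.10 + $3,438.40 + $468.70 = $4,551.20
Ending inventory: 82 @ $5.70 + 15 @ $2.85 = $510.15

COGS = $4,551.20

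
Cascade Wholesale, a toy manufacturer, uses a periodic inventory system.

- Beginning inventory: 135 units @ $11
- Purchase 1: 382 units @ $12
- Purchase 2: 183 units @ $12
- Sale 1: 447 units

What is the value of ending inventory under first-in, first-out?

Sale 1 (447) [FIFO — oldest first]: 135 @ $11 + 312 @ $12 = $5,229
Ending inventory: 70 @ $12 + 183 @ $12 = $3,036

Ending inventory = $3,036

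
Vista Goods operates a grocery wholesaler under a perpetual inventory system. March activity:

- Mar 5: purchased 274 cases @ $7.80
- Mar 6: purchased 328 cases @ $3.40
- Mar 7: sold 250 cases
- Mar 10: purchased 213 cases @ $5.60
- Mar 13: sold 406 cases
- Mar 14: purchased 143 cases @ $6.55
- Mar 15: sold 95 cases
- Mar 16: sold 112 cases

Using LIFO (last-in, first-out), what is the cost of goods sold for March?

Mar 7, 250 sold [LIFO — newest first]: 250 @ $3.40 = $850.00
Mar 13, 406 sold [LIFO — newest first]: 213 @ $5.60 + 78 @ $3.40 + 115 @ $7.80 = $2,355.00
Mar 15, 95 sold [LIFO — newest first]: 95 @ $6.55 = $622.25
Mar 16, 112 sold [LIFO — newest first]: 48 @ $6.55 + 64 @ $7.80 = $813.60
Total COGS = $850.00 + $2,355.00 + $622.25 + $813.60 = $4,640.85
Ending inventory: 95 @ $7.80 = $741.00

COGS = $4,640.85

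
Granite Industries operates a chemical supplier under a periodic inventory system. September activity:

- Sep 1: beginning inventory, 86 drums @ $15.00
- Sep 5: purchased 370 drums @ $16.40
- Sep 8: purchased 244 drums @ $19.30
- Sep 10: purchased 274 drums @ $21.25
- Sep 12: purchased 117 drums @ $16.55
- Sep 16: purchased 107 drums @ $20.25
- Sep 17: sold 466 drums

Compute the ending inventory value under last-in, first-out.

Sep 17, 466 sold [LIFO — newest first]: 107 @ $20.25 + 117 @ $16.55 + 242 @ $21.25 = $9,245.60
Ending inventory: 86 @ $15.00 + 370 @ $16.40 + 244 @ $19.30 + 32 @ $21.25 = $12,747.20

Ending inventory = $12,747.20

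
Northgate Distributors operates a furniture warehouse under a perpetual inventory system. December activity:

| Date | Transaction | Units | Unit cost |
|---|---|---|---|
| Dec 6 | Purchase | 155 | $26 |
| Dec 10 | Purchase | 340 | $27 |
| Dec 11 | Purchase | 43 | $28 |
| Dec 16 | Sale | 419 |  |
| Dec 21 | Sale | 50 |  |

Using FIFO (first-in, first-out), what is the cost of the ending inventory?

Ending inventory = $1,906

Dec 16, 419 sold [FIFO — oldest first]: 155 @ $26 + 264 @ $27 = $11,158
Dec 21, 50 sold [FIFO — oldest first]: 50 @ $27 = $1,350
Total COGS = $11,158 + $1,350 = $12,508
Ending inventory: 26 @ $27 + 43 @ $28 = $1,906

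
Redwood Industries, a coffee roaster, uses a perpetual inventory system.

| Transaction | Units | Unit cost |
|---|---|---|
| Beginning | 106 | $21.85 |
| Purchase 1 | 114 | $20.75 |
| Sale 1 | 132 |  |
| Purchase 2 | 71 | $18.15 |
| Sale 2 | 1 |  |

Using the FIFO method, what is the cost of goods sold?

COGS = $2,876.35

Sale 1 (132) [FIFO — oldest first]: 106 @ $21.85 + 26 @ $20.75 = $2,855.60
Sale 2 (1) [FIFO — oldest first]: 1 @ $20.75 = $20.75
Total COGS = $2,855.60 + $20.75 = $2,876.35
Ending inventory: 87 @ $20.75 + 71 @ $18.15 = $3,093.90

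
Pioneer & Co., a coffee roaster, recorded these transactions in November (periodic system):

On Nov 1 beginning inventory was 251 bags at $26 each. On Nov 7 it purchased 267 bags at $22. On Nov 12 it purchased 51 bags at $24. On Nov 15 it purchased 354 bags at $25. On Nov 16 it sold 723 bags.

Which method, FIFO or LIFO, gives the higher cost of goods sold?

FIFO

FIFO COGS: 251 @ $26 + 267 @ $22 + 51 @ $24 + 154 @ $25 = $17,474
LIFO COGS: 354 @ $25 + 51 @ $24 + 267 @ $22 + 51 @ $26 = $17,274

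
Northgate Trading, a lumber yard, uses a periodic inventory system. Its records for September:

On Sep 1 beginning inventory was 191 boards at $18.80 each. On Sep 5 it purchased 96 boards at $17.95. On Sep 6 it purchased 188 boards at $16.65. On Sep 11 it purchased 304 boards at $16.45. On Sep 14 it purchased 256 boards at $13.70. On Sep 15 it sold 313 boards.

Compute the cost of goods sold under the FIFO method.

Sep 15, 313 sold [FIFO — oldest first]: 191 @ $18.80 + 96 @ $17.95 + 26 @ $16.65 = $5,746.90
Ending inventory: 162 @ $16.65 + 304 @ $16.45 + 256 @ $13.70 = $11,205.30

COGS = $5,746.90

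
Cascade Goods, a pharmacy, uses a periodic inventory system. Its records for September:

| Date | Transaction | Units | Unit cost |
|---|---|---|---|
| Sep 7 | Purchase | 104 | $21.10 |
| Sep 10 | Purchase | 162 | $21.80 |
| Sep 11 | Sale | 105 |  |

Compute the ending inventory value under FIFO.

Ending inventory = $3,509.80

Sep 11, 105 sold [FIFO — oldest first]: 104 @ $21.10 + 1 @ $21.80 = $2,216.20
Ending inventory: 161 @ $21.80 = $3,509.80
Check: goods available $5,726.00 = COGS $2,216.20 + ending $3,509.80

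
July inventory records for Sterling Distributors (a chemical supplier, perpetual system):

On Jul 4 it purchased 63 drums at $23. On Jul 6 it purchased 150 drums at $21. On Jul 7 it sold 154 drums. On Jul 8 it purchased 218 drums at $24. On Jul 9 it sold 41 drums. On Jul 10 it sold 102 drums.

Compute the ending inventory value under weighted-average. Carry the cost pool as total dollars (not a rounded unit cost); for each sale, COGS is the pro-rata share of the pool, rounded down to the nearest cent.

Ending inventory = $3,147.27

After Jul 4: 63 on hand, pool $1,449.00 (≈ $23.0000 each)
After Jul 6: 213 on hand, pool $4,599.00 (≈ $21.5915 each)
Jul 7, sell 154: 154/213 × $4,599.00 → $3,325.09
After Jul 8: 277 on hand, pool $6,505.91 (≈ $23.4870 each)
Jul 9, sell 41: 41/277 × $6,505.91 → $962.96
Jul 10, sell 102: 102/236 × $5,542.95 → $2,395.68
Total COGS = $3,325.09 + $962.96 + $2,395.68 = $6,683.73
Ending inventory (cost pool remaining) = $3,147.27
Check: goods available $9,831.00 = COGS $6,683.73 + ending $3,147.27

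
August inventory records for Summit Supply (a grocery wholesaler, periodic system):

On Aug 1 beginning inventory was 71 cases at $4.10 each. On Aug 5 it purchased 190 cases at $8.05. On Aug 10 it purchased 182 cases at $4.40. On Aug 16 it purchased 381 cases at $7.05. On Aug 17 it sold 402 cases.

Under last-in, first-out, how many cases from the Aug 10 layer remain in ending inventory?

161

Aug 17, 402 sold [LIFO — newest first]: 381 @ $7.05 + 21 @ $4.40 = $2,778.45
Ending inventory: 71 @ $4.10 + 190 @ $8.05 + 161 @ $4.40 = $2,529.00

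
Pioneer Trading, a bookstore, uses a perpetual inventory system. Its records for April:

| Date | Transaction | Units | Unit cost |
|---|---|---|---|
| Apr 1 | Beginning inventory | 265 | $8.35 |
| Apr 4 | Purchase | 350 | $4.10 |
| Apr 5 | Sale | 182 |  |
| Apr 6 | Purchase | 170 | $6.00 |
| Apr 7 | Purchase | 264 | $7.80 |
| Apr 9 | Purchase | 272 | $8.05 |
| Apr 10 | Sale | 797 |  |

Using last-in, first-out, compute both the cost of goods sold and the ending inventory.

Apr 5, 182 sold [LIFO — newest first]: 182 @ $4.10 = $746.20
Apr 10, 797 sold [LIFO — newest first]: 272 @ $8.05 + 264 @ $7.80 + 170 @ $6.00 + 91 @ $4.10 = $5,641.90
Total COGS = $746.20 + $5,641.90 = $6,388.10
Ending inventory: 265 @ $8.35 + 77 @ $4.10 = $2,528.45

COGS = $6,388.10; ending inventory = $2,528.45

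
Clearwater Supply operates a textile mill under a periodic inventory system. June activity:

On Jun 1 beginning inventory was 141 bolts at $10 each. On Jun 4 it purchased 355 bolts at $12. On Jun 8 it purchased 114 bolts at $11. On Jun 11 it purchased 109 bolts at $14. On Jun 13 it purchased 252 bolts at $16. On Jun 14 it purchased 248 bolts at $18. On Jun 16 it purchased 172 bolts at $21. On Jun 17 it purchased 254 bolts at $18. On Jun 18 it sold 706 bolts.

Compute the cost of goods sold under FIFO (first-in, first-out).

COGS = $8,268

Jun 18, 706 sold [FIFO — oldest first]: 141 @ $10 + 355 @ $12 + 114 @ $11 + 96 @ $14 = $8,268
Ending inventory: 13 @ $14 + 252 @ $16 + 248 @ $18 + 172 @ $21 + 254 @ $18 = $16,862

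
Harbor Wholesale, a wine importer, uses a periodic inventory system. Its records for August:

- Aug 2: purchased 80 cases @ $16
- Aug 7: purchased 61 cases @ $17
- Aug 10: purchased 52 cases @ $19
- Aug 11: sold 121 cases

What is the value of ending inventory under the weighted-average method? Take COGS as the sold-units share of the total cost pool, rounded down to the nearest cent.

Aug 11, sell 121: 121/193 × $3,305.00 → $2,072.04
Ending inventory (cost pool remaining) = $1,232.96

Ending inventory = $1,232.96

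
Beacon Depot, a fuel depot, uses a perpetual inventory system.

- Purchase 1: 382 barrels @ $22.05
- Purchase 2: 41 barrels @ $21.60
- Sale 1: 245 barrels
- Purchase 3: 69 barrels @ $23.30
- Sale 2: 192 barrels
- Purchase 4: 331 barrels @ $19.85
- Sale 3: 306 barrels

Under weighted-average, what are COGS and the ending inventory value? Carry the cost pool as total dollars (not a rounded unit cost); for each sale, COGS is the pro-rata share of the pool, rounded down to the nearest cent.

COGS = $15,870.04; ending inventory = $1,616.71

After Purchase 1: 382 on hand, pool $8,423.10 (≈ $22.0500 each)
After Purchase 2: 423 on hand, pool $9,308.70 (≈ $22.0064 each)
Sale 1, sell 245: 245/423 × $9,308.70 → $5,391.56
After Purchase 3: 247 on hand, pool $5,524.84 (≈ $22.3678 each)
Sale 2, sell 192: 192/247 × $5,524.84 → $4,294.61
After Purchase 4: 386 on hand, pool $7,800.58 (≈ $20.2088 each)
Sale 3, sell 306: 306/386 × $7,800.58 → $6,183.87
Total COGS = $5,391.56 + $4,294.61 + $6,183.87 = $15,870.04
Ending inventory (cost pool remaining) = $1,616.71
Check: goods available $17,486.75 = COGS $15,870.04 + ending $1,616.71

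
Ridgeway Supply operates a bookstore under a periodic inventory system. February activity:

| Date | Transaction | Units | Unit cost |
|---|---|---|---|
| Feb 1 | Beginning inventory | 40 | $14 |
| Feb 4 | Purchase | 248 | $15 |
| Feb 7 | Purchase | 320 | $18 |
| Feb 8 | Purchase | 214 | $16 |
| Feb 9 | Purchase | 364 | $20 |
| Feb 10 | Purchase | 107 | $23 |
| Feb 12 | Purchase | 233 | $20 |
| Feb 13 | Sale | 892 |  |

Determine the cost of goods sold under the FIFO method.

Feb 13, 892 sold [FIFO — oldest first]: 40 @ $14 + 248 @ $15 + 320 @ $18 + 214 @ $16 + 70 @ $20 = $14,864
Ending inventory: 294 @ $20 + 107 @ $23 + 233 @ $20 = $13,001

COGS = $14,864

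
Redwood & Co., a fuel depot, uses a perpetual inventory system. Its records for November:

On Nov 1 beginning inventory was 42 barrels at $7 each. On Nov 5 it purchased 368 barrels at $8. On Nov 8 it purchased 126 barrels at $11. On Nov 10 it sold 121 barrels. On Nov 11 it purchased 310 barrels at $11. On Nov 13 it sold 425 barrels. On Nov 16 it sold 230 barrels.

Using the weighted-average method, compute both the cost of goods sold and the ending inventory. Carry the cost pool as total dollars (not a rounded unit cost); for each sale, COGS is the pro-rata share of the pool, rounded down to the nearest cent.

After Nov 1: 42 on hand, pool $294.00 (≈ $7.0000 each)
After Nov 5: 410 on hand, pool $3,238.00 (≈ $7.8976 each)
After Nov 8: 536 on hand, pool $4,624.00 (≈ $8.6269 each)
Nov 10, sell 121: 121/536 × $4,624.00 → $1,043.85
After Nov 11: 725 on hand, pool $6,990.15 (≈ $9.6416 each)
Nov 13, sell 425: 425/725 × $6,990.15 → $4,097.67
Nov 16, sell 230: 230/300 × $2,892.48 → $2,217.56
Total COGS = $1,043.85 + $4,097.67 + $2,217.56 = $7,359.08
Ending inventory (cost pool remaining) = $674.92

COGS = $7,359.08; ending inventory = $674.92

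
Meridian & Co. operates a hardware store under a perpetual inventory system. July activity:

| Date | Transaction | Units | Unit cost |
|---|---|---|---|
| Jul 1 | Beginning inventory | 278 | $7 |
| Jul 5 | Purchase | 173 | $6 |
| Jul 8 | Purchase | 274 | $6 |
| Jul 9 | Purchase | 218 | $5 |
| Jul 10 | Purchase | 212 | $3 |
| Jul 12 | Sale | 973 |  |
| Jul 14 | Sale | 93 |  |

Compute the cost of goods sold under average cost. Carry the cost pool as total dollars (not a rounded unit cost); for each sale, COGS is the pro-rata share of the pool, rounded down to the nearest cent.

COGS = $5,864.38

After Jul 1: 278 on hand, pool $1,946.00 (≈ $7.0000 each)
After Jul 5: 451 on hand, pool $2,984.00 (≈ $6.6164 each)
After Jul 8: 725 on hand, pool $4,628.00 (≈ $6.3834 each)
After Jul 9: 943 on hand, pool $5,718.00 (≈ $6.0636 each)
After Jul 10: 1155 on hand, pool $6,354.00 (≈ $5.5013 each)
Jul 12, sell 973: 973/1155 × $6,354.00 → $5,352.76
Jul 14, sell 93: 93/182 × $1,001.24 → $511.62
Total COGS = $5,352.76 + $511.62 = $5,864.38
Ending inventory (cost pool remaining) = $489.62
Check: goods available $6,354.00 = COGS $5,864.38 + ending $489.62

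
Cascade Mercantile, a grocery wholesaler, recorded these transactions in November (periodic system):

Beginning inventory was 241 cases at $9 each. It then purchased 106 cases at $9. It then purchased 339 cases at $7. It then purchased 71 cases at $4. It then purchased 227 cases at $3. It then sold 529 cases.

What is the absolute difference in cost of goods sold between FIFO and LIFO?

$1,815

FIFO COGS: 241 @ $9 + 106 @ $9 + 182 @ $7 = $4,397
LIFO COGS: 227 @ $3 + 71 @ $4 + 231 @ $7 = $2,582
Difference = |$4,397 − $2,582| = $1,815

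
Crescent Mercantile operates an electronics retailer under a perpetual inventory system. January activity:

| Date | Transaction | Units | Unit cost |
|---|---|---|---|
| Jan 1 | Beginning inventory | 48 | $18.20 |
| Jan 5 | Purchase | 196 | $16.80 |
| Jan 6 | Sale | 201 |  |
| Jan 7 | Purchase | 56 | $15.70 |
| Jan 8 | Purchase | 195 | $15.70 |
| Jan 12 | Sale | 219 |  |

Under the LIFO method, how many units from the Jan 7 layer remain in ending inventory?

32

Jan 6, 201 sold [LIFO — newest first]: 196 @ $16.80 + 5 @ $18.20 = $3,383.80
Jan 12, 219 sold [LIFO — newest first]: 195 @ $15.70 + 24 @ $15.70 = $3,438.30
Total COGS = $3,383.80 + $3,438.30 = $6,822.10
Ending inventory: 43 @ $18.20 + 32 @ $15.70 = $1,285.00
Check: goods available $8,107.10 = COGS $6,822.10 + ending $1,285.00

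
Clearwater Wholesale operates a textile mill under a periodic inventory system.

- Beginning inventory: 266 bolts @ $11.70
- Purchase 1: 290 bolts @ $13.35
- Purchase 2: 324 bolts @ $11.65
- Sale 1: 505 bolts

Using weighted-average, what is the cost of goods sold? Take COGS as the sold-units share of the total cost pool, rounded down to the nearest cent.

Sale 1, sell 505: 505/880 × $10,758.30 → $6,173.79
Ending inventory (cost pool remaining) = $4,584.51

COGS = $6,173.79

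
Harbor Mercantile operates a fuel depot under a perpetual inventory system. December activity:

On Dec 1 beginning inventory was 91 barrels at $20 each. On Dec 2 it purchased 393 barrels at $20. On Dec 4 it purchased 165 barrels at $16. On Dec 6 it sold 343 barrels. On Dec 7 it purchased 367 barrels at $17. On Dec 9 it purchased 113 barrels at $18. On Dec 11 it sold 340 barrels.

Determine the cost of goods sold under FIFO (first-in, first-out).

Dec 6, 343 sold [FIFO — oldest first]: 91 @ $20 + 252 @ $20 = $6,860
Dec 11, 340 sold [FIFO — oldest first]: 141 @ $20 + 165 @ $16 + 34 @ $17 = $6,038
Total COGS = $6,860 + $6,038 = $12,898
Ending inventory: 333 @ $17 + 113 @ $18 = $7,695
Check: goods available $20,593 = COGS $12,898 + ending $7,695

COGS = $12,898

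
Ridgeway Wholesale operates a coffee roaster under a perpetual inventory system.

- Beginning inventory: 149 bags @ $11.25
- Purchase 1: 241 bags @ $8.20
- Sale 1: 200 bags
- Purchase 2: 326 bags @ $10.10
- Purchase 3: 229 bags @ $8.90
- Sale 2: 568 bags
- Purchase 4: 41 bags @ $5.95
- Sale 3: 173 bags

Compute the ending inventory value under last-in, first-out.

Sale 1 (200) [LIFO — newest first]: 200 @ $8.20 = $1,640.00
Sale 2 (568) [LIFO — newest first]: 229 @ $8.90 + 326 @ $10.10 + 13 @ $8.20 = $5,437.30
Sale 3 (173) [LIFO — newest first]: 41 @ $5.95 + 28 @ $8.20 + 104 @ $11.25 = $1,643.55
Total COGS = $1,640.00 + $5,437.30 + $1,643.55 = $8,720.85
Ending inventory: 45 @ $11.25 = $506.25

Ending inventory = $506.25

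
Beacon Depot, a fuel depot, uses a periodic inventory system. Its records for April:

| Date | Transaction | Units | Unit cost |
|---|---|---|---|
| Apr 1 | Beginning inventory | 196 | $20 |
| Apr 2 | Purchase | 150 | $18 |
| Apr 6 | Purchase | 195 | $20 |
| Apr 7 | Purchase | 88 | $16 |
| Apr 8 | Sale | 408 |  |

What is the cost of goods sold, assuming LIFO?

Apr 8, 408 sold [LIFO — newest first]: 88 @ $16 + 195 @ $20 + 125 @ $18 = $7,558
Ending inventory: 196 @ $20 + 25 @ $18 = $4,370
Check: goods available $11,928 = COGS $7,558 + ending $4,370

COGS = $7,558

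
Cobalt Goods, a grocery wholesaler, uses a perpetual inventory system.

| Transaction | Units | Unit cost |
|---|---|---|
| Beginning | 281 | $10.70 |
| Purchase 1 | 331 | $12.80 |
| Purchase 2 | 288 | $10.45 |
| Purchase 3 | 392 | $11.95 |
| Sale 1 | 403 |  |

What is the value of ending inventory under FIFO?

Sale 1 (403) [FIFO — oldest first]: 281 @ $10.70 + 122 @ $12.80 = $4,568.30
Ending inventory: 209 @ $12.80 + 288 @ $10.45 + 392 @ $11.95 = $10,369.20
Check: goods available $14,937.50 = COGS $4,568.30 + ending $10,369.20

Ending inventory = $10,369.20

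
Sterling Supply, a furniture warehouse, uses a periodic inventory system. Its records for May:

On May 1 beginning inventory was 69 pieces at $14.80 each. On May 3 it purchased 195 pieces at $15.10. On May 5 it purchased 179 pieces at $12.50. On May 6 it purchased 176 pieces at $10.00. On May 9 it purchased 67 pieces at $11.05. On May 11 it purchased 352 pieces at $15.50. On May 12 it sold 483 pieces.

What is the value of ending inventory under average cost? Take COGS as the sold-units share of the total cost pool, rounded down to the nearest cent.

May 12, sell 483: 483/1038 × $14,159.55 → $6,588.69
Ending inventory (cost pool remaining) = $7,570.86

Ending inventory = $7,570.86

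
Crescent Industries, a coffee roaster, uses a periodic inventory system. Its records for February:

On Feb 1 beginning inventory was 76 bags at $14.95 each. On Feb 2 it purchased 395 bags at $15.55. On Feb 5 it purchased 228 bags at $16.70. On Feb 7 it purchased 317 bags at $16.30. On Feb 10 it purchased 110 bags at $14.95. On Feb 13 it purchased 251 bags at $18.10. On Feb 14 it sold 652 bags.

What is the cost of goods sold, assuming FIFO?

COGS = $10,301.15

Feb 14, 652 sold [FIFO — oldest first]: 76 @ $14.95 + 395 @ $15.55 + 181 @ $16.70 = $10,301.15
Ending inventory: 47 @ $16.70 + 317 @ $16.30 + 110 @ $14.95 + 251 @ $18.10 = $12,139.60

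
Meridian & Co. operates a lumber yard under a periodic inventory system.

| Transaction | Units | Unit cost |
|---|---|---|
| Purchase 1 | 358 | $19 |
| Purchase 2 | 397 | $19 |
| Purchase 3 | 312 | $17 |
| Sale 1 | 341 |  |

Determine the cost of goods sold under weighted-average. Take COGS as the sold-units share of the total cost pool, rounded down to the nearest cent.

Sale 1, sell 341: 341/1067 × $19,649.00 → $6,279.57
Ending inventory (cost pool remaining) = $13,369.43
Check: goods available $19,649.00 = COGS $6,279.57 + ending $13,369.43

COGS = $6,279.57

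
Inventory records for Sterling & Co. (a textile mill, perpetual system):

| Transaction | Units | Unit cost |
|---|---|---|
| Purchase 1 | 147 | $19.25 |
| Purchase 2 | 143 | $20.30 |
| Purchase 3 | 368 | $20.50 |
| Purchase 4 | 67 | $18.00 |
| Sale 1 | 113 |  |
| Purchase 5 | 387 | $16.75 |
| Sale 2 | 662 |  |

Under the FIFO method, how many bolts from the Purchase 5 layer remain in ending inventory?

Sale 1 (113) [FIFO — oldest first]: 113 @ $19.25 = $2,175.25
Sale 2 (662) [FIFO — oldest first]: 34 @ $19.25 + 143 @ $20.30 + 368 @ $20.50 + 67 @ $18.00 + 50 @ $16.75 = $13,144.90
Total COGS = $2,175.25 + $13,144.90 = $15,320.15
Ending inventory: 337 @ $16.75 = $5,644.75

337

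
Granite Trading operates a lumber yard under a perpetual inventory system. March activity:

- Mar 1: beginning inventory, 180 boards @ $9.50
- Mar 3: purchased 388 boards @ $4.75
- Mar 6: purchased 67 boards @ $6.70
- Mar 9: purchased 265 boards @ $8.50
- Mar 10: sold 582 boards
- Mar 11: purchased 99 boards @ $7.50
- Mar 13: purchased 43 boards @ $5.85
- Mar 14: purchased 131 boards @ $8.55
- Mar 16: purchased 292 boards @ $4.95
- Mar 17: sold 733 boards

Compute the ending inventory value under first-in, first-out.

Ending inventory = $742.50

Mar 10, 582 sold [FIFO — oldest first]: 180 @ $9.50 + 388 @ $4.75 + 14 @ $6.70 = $3,646.80
Mar 17, 733 sold [FIFO — oldest first]: 53 @ $6.70 + 265 @ $8.50 + 99 @ $7.50 + 43 @ $5.85 + 131 @ $8.55 + 142 @ $4.95 = $5,424.60
Total COGS = $3,646.80 + $5,424.60 = $9,071.40
Ending inventory: 150 @ $4.95 = $742.50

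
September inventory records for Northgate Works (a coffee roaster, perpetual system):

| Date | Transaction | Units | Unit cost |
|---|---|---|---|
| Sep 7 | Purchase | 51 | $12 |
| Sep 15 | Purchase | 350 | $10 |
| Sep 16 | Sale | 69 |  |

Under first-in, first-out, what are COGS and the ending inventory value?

COGS = $792; ending inventory = $3,320

Sep 16, 69 sold [FIFO — oldest first]: 51 @ $12 + 18 @ $10 = $792
Ending inventory: 332 @ $10 = $3,320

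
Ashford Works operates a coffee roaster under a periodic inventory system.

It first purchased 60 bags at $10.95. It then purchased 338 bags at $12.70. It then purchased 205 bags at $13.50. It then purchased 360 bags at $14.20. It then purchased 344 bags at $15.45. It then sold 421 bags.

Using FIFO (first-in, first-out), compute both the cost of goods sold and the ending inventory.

COGS = $5,260.10; ending inventory = $12,883.80

Sale 1 (421) [FIFO — oldest first]: 60 @ $10.95 + 338 @ $12.70 + 23 @ $13.50 = $5,260.10
Ending inventory: 182 @ $13.50 + 360 @ $14.20 + 344 @ $15.45 = $12,883.80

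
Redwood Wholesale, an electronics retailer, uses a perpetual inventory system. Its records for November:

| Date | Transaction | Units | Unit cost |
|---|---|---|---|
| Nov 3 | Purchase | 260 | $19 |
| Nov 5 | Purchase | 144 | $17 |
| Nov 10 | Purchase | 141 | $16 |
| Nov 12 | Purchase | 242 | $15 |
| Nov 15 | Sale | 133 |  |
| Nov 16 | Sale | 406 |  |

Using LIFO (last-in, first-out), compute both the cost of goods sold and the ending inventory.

COGS = $8,562; ending inventory = $4,712

Nov 15, 133 sold [LIFO — newest first]: 133 @ $15 = $1,995
Nov 16, 406 sold [LIFO — newest first]: 109 @ $15 + 141 @ $16 + 144 @ $17 + 12 @ $19 = $6,567
Total COGS = $1,995 + $6,567 = $8,562
Ending inventory: 248 @ $19 = $4,712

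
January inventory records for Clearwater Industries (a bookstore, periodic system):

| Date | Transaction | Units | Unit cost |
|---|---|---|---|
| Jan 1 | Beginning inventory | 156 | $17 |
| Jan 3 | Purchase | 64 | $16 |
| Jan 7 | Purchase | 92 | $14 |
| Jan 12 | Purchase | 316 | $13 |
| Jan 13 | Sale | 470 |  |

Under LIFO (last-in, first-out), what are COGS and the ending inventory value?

COGS = $6,388; ending inventory = $2,684

Jan 13, 470 sold [LIFO — newest first]: 316 @ $13 + 92 @ $14 + 62 @ $16 = $6,388
Ending inventory: 156 @ $17 + 2 @ $16 = $2,684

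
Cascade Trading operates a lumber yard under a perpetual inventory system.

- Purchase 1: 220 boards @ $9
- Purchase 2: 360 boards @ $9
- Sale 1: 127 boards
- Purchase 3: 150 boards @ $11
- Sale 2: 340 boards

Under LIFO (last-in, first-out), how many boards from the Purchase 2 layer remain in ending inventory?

Sale 1 (127) [LIFO — newest first]: 127 @ $9 = $1,143
Sale 2 (340) [LIFO — newest first]: 150 @ $11 + 190 @ $9 = $3,360
Total COGS = $1,143 + $3,360 = $4,503
Ending inventory: 220 @ $9 + 43 @ $9 = $2,367
Check: goods available $6,870 = COGS $4,503 + ending $2,367

43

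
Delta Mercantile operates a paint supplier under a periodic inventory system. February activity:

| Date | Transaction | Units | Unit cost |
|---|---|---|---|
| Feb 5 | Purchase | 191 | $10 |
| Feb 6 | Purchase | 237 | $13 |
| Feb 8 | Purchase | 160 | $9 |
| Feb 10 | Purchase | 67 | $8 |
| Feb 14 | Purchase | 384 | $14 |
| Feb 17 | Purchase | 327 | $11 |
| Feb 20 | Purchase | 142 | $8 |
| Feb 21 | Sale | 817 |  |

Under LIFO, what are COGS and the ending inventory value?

COGS = $9,605; ending inventory = $7,471

Feb 21, 817 sold [LIFO — newest first]: 142 @ $8 + 327 @ $11 + 348 @ $14 = $9,605
Ending inventory: 191 @ $10 + 237 @ $13 + 160 @ $9 + 67 @ $8 + 36 @ $14 = $7,471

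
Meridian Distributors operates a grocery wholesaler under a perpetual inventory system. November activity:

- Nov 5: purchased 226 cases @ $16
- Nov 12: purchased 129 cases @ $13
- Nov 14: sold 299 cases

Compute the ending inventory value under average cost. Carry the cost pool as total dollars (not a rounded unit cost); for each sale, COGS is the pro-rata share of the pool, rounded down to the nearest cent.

Ending inventory = $834.96

After Nov 5: 226 on hand, pool $3,616.00 (≈ $16.0000 each)
After Nov 12: 355 on hand, pool $5,293.00 (≈ $14.9099 each)
Nov 14, sell 299: 299/355 × $5,293.00 → $4,458.04
Ending inventory (cost pool remaining) = $834.96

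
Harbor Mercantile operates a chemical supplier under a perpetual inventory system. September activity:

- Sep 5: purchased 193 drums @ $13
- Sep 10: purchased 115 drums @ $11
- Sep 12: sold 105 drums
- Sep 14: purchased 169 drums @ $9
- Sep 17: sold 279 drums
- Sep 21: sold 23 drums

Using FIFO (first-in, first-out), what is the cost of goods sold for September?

COGS = $4,665

Sep 12, 105 sold [FIFO — oldest first]: 105 @ $13 = $1,365
Sep 17, 279 sold [FIFO — oldest first]: 88 @ $13 + 115 @ $11 + 76 @ $9 = $3,093
Sep 21, 23 sold [FIFO — oldest first]: 23 @ $9 = $207
Total COGS = $1,365 + $3,093 + $207 = $4,665
Ending inventory: 70 @ $9 = $630
Check: goods available $5,295 = COGS $4,665 + ending $630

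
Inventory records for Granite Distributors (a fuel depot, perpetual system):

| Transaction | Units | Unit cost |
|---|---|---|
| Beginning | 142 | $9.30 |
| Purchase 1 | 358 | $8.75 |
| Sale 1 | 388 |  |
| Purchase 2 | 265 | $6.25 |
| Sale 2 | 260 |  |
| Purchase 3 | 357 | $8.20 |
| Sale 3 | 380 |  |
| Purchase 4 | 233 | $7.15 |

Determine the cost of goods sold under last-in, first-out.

COGS = $8,162.55

Sale 1 (388) [LIFO — newest first]: 358 @ $8.75 + 30 @ $9.30 = $3,411.50
Sale 2 (260) [LIFO — newest first]: 260 @ $6.25 = $1,625.00
Sale 3 (380) [LIFO — newest first]: 357 @ $8.20 + 5 @ $6.25 + 18 @ $9.30 = $3,126.05
Total COGS = $3,411.50 + $1,625.00 + $3,126.05 = $8,162.55
Ending inventory: 94 @ $9.30 + 233 @ $7.15 = $2,540.15
Check: goods available $10,702.70 = COGS $8,162.55 + ending $2,540.15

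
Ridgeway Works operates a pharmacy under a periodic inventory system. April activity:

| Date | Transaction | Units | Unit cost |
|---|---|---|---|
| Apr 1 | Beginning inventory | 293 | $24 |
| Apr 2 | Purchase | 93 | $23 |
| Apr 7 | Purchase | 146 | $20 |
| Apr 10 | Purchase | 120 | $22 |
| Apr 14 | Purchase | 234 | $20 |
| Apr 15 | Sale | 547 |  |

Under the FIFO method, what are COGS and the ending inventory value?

Apr 15, 547 sold [FIFO — oldest first]: 293 @ $24 + 93 @ $23 + 146 @ $20 + 15 @ $22 = $12,421
Ending inventory: 105 @ $22 + 234 @ $20 = $6,990

COGS = $12,421; ending inventory = $6,990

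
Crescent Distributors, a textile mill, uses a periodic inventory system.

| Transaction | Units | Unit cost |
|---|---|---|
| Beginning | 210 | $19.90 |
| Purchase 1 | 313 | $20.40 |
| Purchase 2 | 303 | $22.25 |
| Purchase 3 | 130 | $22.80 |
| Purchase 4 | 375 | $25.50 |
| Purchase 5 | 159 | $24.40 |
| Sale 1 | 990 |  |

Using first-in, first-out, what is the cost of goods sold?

COGS = $21,136.95

Sale 1 (990) [FIFO — oldest first]: 210 @ $19.90 + 313 @ $20.40 + 303 @ $22.25 + 130 @ $22.80 + 34 @ $25.50 = $21,136.95
Ending inventory: 341 @ $25.50 + 159 @ $24.40 = $12,575.10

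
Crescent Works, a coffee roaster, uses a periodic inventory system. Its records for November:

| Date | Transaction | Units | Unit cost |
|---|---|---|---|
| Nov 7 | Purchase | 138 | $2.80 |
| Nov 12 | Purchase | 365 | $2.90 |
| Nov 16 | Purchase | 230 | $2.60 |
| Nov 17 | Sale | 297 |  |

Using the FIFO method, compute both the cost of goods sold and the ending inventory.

COGS = $847.50; ending inventory = $1,195.40

Nov 17, 297 sold [FIFO — oldest first]: 138 @ $2.80 + 159 @ $2.90 = $847.50
Ending inventory: 206 @ $2.90 + 230 @ $2.60 = $1,195.40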